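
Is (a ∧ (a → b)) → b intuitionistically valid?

This is modus ponens in implicational form, which is intuitionistically derivable.
If a world forces a and a → b, then applying the implication at that world (which is accessible from itself) gives b.

Yes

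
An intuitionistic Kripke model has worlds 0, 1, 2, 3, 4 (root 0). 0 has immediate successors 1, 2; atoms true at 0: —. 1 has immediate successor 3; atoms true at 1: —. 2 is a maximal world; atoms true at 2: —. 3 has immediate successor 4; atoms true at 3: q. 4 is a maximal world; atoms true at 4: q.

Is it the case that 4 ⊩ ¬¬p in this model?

4 ⊮ ¬¬p since 4 is accessible from 4 and 4 ⊩ ¬p.
4 ⊩ ¬p: no world accessible from 4 forces p.

No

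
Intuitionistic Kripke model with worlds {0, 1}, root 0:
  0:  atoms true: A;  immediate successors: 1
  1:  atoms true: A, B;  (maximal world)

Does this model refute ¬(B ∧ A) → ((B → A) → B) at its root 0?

No

0 ⊩ ¬(B ∧ A) → ((B → A) → B) vacuously: no world accessible from 0 forces the antecedent ¬(B ∧ A).
So the root 0 forces ¬(B ∧ A) → ((B → A) → B); the model is not a countermodel.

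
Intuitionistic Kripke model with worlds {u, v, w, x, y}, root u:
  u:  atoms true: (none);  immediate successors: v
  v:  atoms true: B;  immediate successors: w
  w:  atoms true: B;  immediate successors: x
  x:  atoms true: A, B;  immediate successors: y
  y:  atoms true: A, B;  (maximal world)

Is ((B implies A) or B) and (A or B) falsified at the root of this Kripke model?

u does not force ((B implies A) or B) and (A or B) since u fails (B implies A) or B.
So the root u does not force ((B implies A) or B) and (A or B); the model is a countermodel.

Yes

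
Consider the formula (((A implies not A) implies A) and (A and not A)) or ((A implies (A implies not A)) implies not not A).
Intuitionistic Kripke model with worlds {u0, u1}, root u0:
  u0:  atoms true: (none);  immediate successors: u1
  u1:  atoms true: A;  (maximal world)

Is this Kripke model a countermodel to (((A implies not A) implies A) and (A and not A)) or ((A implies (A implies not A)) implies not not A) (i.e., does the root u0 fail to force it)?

No

u0 forces (((A implies not A) implies A) and (A and not A)) or ((A implies (A implies not A)) implies not not A) via the disjunct (A implies (A implies not A)) implies not not A.
So the root u0 forces (((A implies not A) implies A) and (A and not A)) or ((A implies (A implies not A)) implies not not A); the model is not a countermodel.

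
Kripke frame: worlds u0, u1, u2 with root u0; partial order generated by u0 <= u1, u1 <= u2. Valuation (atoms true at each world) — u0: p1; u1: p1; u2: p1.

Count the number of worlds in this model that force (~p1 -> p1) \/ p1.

3

u0: forces it.
u1: forces it.
u2: forces it.
Worlds forcing the formula: {u0, u1, u2}.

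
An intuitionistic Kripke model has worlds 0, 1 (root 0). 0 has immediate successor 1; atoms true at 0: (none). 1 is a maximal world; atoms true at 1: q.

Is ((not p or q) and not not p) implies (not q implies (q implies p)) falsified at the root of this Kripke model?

0 forces ((not p or q) and not not p) implies (not q implies (q implies p)) vacuously: no world accessible from 0 forces the antecedent (not p or q) and not not p.
So the root 0 forces ((not p or q) and not not p) implies (not q implies (q implies p)); the model is not a countermodel.

No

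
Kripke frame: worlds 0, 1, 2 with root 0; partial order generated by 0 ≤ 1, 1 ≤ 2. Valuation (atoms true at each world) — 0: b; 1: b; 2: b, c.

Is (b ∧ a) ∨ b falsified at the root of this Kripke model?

0 ⊩ (b ∧ a) ∨ b via the disjunct b.
So the root 0 forces (b ∧ a) ∨ b; the model is not a countermodel.

No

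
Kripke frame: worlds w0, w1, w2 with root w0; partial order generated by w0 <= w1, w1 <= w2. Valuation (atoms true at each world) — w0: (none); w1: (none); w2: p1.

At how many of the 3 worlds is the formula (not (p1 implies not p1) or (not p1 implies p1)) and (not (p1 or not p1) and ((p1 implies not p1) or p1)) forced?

0

w0: does not force it — w0 does not force (not (p1 implies not p1) or (not p1 implies p1)) and (not (p1 or not p1) and ((p1 implies not p1) or p1)) since w0 fails not (p1 or not p1) and ((p1 implies not p1) or p1).
w1: does not force it — w1 does not force (not (p1 implies not p1) or (not p1 implies p1)) and (not (p1 or not p1) and ((p1 implies not p1) or p1)) since w1 fails not (p1 or not p1) and ((p1 implies not p1) or p1).
w2: does not force it — w2 does not force (not (p1 implies not p1) or (not p1 implies p1)) and (not (p1 or not p1) and ((p1 implies not p1) or p1)) since w2 fails not (p1 or not p1) and ((p1 implies not p1) or p1).
Worlds forcing the formula: { }.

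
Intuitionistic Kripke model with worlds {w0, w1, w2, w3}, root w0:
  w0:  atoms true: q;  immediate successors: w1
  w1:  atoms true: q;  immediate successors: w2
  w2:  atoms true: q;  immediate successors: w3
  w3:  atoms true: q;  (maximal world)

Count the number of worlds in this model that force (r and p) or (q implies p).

w0: does not force it — w0 does not force (r and p) or (q implies p): neither disjunct is forced at w0.
w1: does not force it.
w2: does not force it.
w3: does not force it.
Worlds forcing the formula: { }.

0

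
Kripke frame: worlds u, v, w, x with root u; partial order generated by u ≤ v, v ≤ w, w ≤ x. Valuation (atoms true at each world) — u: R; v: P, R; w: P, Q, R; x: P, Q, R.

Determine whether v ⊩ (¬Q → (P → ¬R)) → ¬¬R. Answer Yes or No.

v ⊩ (¬Q → (P → ¬R)) → ¬¬R: every world accessible from v that forces ¬Q → (P → ¬R) (namely v, w, x) also forces ¬¬R.

Yes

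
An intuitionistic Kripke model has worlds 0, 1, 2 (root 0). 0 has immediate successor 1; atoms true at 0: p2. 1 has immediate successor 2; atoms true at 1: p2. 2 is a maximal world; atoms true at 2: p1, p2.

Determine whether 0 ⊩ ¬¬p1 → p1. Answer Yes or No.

No

0 ⊮ ¬¬p1 → p1: already at 0 itself, 0 ⊩ ¬¬p1 but 0 ⊮ p1.
0 lacks atom p1, so 0 ⊮ p1.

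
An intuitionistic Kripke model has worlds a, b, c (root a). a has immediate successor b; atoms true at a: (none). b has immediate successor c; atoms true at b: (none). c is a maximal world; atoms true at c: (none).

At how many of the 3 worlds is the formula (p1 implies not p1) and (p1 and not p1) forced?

0

a: does not force it — a does not force (p1 implies not p1) and (p1 and not p1) since a fails p1 and not p1.
b: does not force it — b does not force (p1 implies not p1) and (p1 and not p1) since b fails p1 and not p1.
c: does not force it.
Worlds forcing the formula: { }.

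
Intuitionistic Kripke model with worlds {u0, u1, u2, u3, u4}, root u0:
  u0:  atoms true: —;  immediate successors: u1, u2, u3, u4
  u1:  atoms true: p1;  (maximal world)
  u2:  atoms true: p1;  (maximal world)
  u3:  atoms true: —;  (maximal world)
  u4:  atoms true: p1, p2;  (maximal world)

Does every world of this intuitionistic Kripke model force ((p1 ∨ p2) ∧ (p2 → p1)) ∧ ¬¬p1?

No

Not every world: u0 ⊮ ((p1 ∨ p2) ∧ (p2 → p1)) ∧ ¬¬p1.
u0 ⊮ ((p1 ∨ p2) ∧ (p2 → p1)) ∧ ¬¬p1 since u0 fails (p1 ∨ p2) ∧ (p2 → p1).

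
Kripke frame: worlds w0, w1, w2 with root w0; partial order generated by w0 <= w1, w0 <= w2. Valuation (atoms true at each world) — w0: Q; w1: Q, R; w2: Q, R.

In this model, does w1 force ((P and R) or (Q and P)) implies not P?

w1 forces ((P and R) or (Q and P)) implies not P vacuously: no world accessible from w1 forces the antecedent (P and R) or (Q and P).

Yes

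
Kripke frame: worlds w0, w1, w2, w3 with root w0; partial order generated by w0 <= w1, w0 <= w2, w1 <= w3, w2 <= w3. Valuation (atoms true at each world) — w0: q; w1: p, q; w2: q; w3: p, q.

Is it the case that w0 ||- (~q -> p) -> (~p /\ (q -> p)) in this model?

No

w0 ||-/- (~q -> p) -> (~p /\ (q -> p)): already at w0 itself, w0 ||- ~q -> p but w0 ||-/- ~p /\ (q -> p).
w0 ||-/- ~p /\ (q -> p) since w0 fails ~p.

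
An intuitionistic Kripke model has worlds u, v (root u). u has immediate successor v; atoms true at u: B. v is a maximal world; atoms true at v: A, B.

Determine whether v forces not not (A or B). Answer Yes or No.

v forces not not (A or B): no world accessible from v forces not (A or B).

Yes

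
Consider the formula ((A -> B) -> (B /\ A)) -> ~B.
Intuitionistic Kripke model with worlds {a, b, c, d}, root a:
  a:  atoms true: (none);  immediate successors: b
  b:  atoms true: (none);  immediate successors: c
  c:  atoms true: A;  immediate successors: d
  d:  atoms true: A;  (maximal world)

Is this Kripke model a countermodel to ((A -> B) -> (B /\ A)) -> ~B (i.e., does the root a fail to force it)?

a ||- ((A -> B) -> (B /\ A)) -> ~B: every world accessible from a that forces (A -> B) -> (B /\ A) (namely a, b, c, d) also forces ~B.
So the root a forces ((A -> B) -> (B /\ A)) -> ~B; the model is not a countermodel.

No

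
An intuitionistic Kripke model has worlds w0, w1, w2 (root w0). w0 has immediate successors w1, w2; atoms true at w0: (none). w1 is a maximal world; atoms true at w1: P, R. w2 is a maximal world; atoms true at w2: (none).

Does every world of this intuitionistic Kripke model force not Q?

Yes

w0 forces not Q: no world accessible from w0 forces Q.
Since the root w0 forces not Q and forcing is persistent (monotone upward), every world forces it.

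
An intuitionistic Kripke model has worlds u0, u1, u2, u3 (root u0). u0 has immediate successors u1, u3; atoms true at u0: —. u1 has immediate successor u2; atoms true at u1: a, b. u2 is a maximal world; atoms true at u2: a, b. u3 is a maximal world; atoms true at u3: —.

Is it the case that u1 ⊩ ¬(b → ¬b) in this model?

u1 ⊩ ¬(b → ¬b): no world accessible from u1 forces b → ¬b.

Yes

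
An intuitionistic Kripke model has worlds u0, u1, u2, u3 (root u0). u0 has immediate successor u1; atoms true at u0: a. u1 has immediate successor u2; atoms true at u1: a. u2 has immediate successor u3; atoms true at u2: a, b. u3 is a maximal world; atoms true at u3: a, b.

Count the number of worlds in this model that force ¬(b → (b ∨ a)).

u0: does not force it — u0 ⊮ ¬(b → (b ∨ a)) since u0 is accessible from u0 and u0 ⊩ b → (b ∨ a).
u1: does not force it — u1 ⊮ ¬(b → (b ∨ a)) since u1 is accessible from u1 and u1 ⊩ b → (b ∨ a).
u2: does not force it.
u3: does not force it.
Worlds forcing the formula: { }.

0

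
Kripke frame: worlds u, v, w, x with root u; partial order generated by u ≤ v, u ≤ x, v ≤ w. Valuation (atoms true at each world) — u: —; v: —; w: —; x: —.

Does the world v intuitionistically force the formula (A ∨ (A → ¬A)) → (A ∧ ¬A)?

v ⊮ (A ∨ (A → ¬A)) → (A ∧ ¬A): already at v itself, v ⊩ A ∨ (A → ¬A) but v ⊮ A ∧ ¬A.
v ⊮ A ∧ ¬A since v fails A.

No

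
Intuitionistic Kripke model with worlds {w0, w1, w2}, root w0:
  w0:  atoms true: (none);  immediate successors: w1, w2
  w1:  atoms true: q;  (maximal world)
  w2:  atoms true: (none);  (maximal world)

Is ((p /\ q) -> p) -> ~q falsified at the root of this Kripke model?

Yes

w0 ||-/- ((p /\ q) -> p) -> ~q: already at w0 itself, w0 ||- (p /\ q) -> p but w0 ||-/- ~q.
w0 ||-/- ~q since w1 is accessible from w0 and w1 ||- q.
So the root w0 does not force ((p /\ q) -> p) -> ~q; the model is a countermodel.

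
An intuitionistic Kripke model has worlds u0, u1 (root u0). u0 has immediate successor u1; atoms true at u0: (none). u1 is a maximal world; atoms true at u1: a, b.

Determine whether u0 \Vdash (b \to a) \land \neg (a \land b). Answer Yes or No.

u0 \nVdash (b \to a) \land \neg (a \land b) since u0 fails \neg (a \land b).

No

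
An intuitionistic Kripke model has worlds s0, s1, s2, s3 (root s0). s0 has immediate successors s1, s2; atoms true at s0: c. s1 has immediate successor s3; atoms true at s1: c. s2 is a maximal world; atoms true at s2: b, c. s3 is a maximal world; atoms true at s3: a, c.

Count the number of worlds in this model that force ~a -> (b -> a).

2

s0: does not force it — s0 ||-/- ~a -> (b -> a): at the accessible world s2, s2 ||- ~a but s2 ||-/- b -> a.
s1: forces it.
s2: does not force it.
s3: forces it.
Worlds forcing the formula: {s1, s3}.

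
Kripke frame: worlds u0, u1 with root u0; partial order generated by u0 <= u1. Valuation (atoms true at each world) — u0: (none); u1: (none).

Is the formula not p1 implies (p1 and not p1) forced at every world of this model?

Not every world: u0 does not force not p1 implies (p1 and not p1).
u0 does not force not p1 implies (p1 and not p1): already at u0 itself, u0 forces not p1 but u0 does not force p1 and not p1.
u0 does not force p1 and not p1 since u0 fails p1.

No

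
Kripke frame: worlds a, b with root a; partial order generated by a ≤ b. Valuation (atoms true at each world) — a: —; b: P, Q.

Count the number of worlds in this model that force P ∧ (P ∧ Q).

a: does not force it — a ⊮ P ∧ (P ∧ Q) since a fails P.
b: forces it.
Worlds forcing the formula: {b}.

1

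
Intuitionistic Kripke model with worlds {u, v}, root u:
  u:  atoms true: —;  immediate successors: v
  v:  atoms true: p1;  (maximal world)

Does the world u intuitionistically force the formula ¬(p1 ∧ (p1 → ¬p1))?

u ⊩ ¬(p1 ∧ (p1 → ¬p1)): no world accessible from u forces p1 ∧ (p1 → ¬p1).

Yes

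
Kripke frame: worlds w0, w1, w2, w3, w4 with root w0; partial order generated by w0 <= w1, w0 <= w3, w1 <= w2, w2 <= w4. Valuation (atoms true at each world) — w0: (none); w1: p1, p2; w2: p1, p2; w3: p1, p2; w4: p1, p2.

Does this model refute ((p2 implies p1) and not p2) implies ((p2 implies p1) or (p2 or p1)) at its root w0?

w0 forces ((p2 implies p1) and not p2) implies ((p2 implies p1) or (p2 or p1)) vacuously: no world accessible from w0 forces the antecedent (p2 implies p1) and not p2.
So the root w0 forces ((p2 implies p1) and not p2) implies ((p2 implies p1) or (p2 or p1)); the model is not a countermodel.

No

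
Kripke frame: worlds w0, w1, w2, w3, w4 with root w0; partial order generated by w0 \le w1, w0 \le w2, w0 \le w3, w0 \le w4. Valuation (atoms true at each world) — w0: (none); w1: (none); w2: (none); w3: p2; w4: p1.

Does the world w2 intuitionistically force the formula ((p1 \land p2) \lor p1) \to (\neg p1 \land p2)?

w2 \Vdash ((p1 \land p2) \lor p1) \to (\neg p1 \land p2) vacuously: no world accessible from w2 forces the antecedent (p1 \land p2) \lor p1.

Yes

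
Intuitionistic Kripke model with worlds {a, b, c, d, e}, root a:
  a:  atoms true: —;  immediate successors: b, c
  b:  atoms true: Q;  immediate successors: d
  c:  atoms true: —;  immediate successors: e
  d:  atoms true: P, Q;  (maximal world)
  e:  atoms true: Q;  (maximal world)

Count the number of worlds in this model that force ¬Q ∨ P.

1

a: does not force it — a ⊮ ¬Q ∨ P: neither disjunct is forced at a.
b: does not force it — b ⊮ ¬Q ∨ P: neither disjunct is forced at b.
c: does not force it.
d: forces it.
e: does not force it.
Worlds forcing the formula: {d}.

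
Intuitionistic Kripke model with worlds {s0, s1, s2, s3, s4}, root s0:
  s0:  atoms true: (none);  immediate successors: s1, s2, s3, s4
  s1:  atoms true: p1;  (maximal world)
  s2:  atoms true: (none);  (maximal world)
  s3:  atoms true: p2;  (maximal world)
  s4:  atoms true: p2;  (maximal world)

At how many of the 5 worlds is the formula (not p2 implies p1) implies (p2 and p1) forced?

s0: does not force it — s0 does not force (not p2 implies p1) implies (p2 and p1): at the accessible world s1, s1 forces not p2 implies p1 but s1 does not force p2 and p1.
s1: does not force it — s1 does not force (not p2 implies p1) implies (p2 and p1): already at s1 itself, s1 forces not p2 implies p1 but s1 does not force p2 and p1.
s2: forces it.
s3: does not force it.
s4: does not force it.
Worlds forcing the formula: {s2}.

1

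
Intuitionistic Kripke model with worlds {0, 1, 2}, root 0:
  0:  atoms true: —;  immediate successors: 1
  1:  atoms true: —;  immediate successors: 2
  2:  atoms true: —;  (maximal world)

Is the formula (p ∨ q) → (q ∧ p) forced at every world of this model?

Yes

0 ⊩ (p ∨ q) → (q ∧ p) vacuously: no world accessible from 0 forces the antecedent p ∨ q.
Since the root 0 forces (p ∨ q) → (q ∧ p) and forcing is persistent (monotone upward), every world forces it.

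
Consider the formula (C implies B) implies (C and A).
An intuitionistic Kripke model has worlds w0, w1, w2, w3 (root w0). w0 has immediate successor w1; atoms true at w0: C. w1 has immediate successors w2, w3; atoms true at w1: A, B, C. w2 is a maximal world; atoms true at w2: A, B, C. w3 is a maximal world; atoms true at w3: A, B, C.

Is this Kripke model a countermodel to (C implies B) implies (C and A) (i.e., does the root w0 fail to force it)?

No

w0 forces (C implies B) implies (C and A): every world accessible from w0 that forces C implies B (namely w1, w2, w3) also forces C and A.
So the root w0 forces (C implies B) implies (C and A); the model is not a countermodel.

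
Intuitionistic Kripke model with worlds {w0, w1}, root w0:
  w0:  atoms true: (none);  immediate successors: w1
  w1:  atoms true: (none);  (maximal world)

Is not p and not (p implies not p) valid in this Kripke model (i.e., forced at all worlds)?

Not every world: w0 does not force not p and not (p implies not p).
w0 does not force not p and not (p implies not p) since w0 fails not (p implies not p).

No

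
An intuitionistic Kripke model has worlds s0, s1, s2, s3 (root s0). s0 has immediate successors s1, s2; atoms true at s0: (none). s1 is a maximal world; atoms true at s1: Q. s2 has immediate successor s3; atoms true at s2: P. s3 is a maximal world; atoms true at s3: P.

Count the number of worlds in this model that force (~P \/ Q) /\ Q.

1

s0: does not force it — s0 ||-/- (~P \/ Q) /\ Q since s0 fails ~P \/ Q.
s1: forces it.
s2: does not force it — s2 ||-/- (~P \/ Q) /\ Q since s2 fails ~P \/ Q.
s3: does not force it.
Worlds forcing the formula: {s1}.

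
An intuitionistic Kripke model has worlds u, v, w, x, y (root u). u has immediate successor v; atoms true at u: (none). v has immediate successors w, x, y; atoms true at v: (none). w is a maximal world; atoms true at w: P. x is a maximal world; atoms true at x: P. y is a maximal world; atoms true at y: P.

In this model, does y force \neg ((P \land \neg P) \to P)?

No

y \nVdash \neg ((P \land \neg P) \to P) since y is accessible from y and y \Vdash (P \land \neg P) \to P.
y \Vdash (P \land \neg P) \to P vacuously: no world accessible from y forces the antecedent P \land \neg P.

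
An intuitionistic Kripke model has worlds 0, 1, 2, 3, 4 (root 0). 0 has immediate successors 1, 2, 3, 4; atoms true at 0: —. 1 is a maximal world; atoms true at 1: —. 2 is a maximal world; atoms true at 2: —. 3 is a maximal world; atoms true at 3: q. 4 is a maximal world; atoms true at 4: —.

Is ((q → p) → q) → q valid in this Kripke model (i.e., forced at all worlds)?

0 ⊩ ((q → p) → q) → q: every world accessible from 0 that forces (q → p) → q (namely 3) also forces q.
Since the root 0 forces ((q → p) → q) → q and forcing is persistent (monotone upward), every world forces it.

Yes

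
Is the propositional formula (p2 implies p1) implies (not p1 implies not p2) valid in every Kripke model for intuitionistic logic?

This is the forward direction of contraposition, which is intuitionistically derivable.
Assume p2 implies p1 and not p1. If p2 held then p1 would follow, contradicting not p1; so not p2.

Yes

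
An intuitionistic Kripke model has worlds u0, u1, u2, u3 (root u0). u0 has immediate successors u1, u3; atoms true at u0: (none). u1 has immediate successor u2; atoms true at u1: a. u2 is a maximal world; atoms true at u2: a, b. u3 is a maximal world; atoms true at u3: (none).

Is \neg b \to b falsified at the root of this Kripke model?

Yes

u0 \nVdash \neg b \to b: at the accessible world u3, u3 \Vdash \neg b but u3 \nVdash b.
u3 lacks atom b, so u3 \nVdash b.
So the root u0 does not force \neg b \to b; the model is a countermodel.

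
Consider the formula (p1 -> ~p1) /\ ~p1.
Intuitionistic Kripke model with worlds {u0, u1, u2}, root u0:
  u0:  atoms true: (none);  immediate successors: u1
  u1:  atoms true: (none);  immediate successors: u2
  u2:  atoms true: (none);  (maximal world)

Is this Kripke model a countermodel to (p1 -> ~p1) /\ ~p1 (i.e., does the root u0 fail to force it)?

u0 ||- (p1 -> ~p1) /\ ~p1 since u0 forces both conjuncts.
So the root u0 forces (p1 -> ~p1) /\ ~p1; the model is not a countermodel.

No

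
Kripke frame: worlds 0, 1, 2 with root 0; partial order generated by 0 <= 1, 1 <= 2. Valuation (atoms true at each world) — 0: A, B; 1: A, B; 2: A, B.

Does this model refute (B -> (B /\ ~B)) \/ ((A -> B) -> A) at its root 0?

0 ||- (B -> (B /\ ~B)) \/ ((A -> B) -> A) via the disjunct (A -> B) -> A.
So the root 0 forces (B -> (B /\ ~B)) \/ ((A -> B) -> A); the model is not a countermodel.

No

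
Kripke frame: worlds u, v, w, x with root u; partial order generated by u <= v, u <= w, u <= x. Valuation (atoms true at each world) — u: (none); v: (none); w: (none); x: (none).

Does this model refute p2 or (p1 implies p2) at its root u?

u forces p2 or (p1 implies p2) via the disjunct p1 implies p2.
So the root u forces p2 or (p1 implies p2); the model is not a countermodel.

No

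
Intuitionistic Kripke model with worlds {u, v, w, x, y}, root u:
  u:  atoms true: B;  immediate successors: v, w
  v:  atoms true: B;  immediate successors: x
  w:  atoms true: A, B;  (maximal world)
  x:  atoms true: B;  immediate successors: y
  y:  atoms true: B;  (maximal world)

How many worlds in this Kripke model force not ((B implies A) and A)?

u: does not force it — u does not force not ((B implies A) and A) since w is accessible from u and w forces (B implies A) and A.
v: forces it.
w: does not force it — w does not force not ((B implies A) and A) since w is accessible from w and w forces (B implies A) and A.
x: forces it.
y: forces it.
Worlds forcing the formula: {v, x, y}.

3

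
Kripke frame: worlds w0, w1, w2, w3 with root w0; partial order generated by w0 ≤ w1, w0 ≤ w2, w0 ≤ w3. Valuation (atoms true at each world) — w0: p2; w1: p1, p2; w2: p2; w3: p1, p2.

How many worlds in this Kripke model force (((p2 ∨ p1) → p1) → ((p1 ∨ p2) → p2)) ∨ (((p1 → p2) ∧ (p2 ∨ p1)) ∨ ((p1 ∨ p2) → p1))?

4

w0: forces it.
w1: forces it.
w2: forces it.
w3: forces it.
Worlds forcing the formula: {w0, w1, w2, w3}.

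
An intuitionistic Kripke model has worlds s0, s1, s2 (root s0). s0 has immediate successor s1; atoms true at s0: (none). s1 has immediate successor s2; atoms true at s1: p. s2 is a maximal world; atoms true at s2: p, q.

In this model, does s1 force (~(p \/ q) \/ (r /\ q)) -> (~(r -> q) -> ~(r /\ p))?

Yes

s1 ||- (~(p \/ q) \/ (r /\ q)) -> (~(r -> q) -> ~(r /\ p)) vacuously: no world accessible from s1 forces the antecedent ~(p \/ q) \/ (r /\ q).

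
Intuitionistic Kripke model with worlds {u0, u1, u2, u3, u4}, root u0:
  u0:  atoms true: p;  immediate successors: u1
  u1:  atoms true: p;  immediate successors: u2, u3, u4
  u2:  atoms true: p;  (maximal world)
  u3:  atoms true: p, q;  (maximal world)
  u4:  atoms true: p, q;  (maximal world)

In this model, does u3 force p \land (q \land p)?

Yes

u3 \Vdash p \land (q \land p) since u3 forces both conjuncts.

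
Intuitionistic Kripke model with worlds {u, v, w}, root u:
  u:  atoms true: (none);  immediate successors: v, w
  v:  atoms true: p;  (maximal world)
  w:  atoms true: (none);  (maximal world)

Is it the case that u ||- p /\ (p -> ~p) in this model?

u ||-/- p /\ (p -> ~p) since u fails p.

No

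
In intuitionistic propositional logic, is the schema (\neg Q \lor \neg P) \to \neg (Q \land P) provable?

This is a constructively valid De Morgan direction (disjunction of negations to negated conjunction), which is intuitionistically derivable.
If \neg Q holds at a world then no accessible world forces Q, hence none forces Q \land P; likewise for \neg P.

Yes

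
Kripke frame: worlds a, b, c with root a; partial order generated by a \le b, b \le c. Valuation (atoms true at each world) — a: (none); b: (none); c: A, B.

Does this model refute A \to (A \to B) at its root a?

a \Vdash A \to (A \to B): every world accessible from a that forces A (namely c) also forces A \to B.
So the root a forces A \to (A \to B); the model is not a countermodel.

No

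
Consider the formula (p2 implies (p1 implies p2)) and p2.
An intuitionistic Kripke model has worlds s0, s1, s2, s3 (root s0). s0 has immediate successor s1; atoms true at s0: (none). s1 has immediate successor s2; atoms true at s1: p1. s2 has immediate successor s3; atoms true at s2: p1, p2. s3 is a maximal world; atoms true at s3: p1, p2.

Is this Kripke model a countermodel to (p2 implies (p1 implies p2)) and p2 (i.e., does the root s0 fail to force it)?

Yes

s0 does not force (p2 implies (p1 implies p2)) and p2 since s0 fails p2.
So the root s0 does not force (p2 implies (p1 implies p2)) and p2; the model is a countermodel.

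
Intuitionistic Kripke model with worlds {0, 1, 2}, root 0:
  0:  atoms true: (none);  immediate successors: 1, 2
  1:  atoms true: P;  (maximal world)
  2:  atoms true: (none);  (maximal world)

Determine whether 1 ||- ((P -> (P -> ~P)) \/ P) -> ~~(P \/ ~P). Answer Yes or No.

1 ||- ((P -> (P -> ~P)) \/ P) -> ~~(P \/ ~P): every world accessible from 1 that forces (P -> (P -> ~P)) \/ P (namely 1) also forces ~~(P \/ ~P).

Yes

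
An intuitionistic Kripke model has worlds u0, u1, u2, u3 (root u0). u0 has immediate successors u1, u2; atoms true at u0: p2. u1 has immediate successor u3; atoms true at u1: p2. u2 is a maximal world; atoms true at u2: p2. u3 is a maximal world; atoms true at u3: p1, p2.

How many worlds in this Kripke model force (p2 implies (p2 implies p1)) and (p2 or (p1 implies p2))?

u0: does not force it — u0 does not force (p2 implies (p2 implies p1)) and (p2 or (p1 implies p2)) since u0 fails p2 implies (p2 implies p1).
u1: does not force it — u1 does not force (p2 implies (p2 implies p1)) and (p2 or (p1 implies p2)) since u1 fails p2 implies (p2 implies p1).
u2: does not force it.
u3: forces it.
Worlds forcing the formula: {u3}.

1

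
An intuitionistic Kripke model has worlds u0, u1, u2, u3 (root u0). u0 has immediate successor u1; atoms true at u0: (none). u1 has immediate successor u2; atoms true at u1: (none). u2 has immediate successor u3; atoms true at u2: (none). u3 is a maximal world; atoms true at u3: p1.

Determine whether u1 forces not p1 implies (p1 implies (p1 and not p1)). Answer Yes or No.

u1 forces not p1 implies (p1 implies (p1 and not p1)) vacuously: no world accessible from u1 forces the antecedent not p1.

Yes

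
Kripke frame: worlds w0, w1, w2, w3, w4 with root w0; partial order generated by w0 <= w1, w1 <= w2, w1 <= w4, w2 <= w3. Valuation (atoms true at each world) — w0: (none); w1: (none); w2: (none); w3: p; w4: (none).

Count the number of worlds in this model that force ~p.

1

w0: does not force it — w0 ||-/- ~p since w3 is accessible from w0 and w3 ||- p.
w1: does not force it — w1 ||-/- ~p since w3 is accessible from w1 and w3 ||- p.
w2: does not force it — w2 ||-/- ~p since w3 is accessible from w2 and w3 ||- p.
w3: does not force it.
w4: forces it.
Worlds forcing the formula: {w4}.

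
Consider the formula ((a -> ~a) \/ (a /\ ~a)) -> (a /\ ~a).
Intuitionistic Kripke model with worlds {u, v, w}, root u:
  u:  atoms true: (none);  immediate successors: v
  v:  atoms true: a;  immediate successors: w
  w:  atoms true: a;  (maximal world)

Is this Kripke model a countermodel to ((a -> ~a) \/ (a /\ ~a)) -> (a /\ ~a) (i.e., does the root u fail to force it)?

u ||- ((a -> ~a) \/ (a /\ ~a)) -> (a /\ ~a) vacuously: no world accessible from u forces the antecedent (a -> ~a) \/ (a /\ ~a).
So the root u forces ((a -> ~a) \/ (a /\ ~a)) -> (a /\ ~a); the model is not a countermodel.

No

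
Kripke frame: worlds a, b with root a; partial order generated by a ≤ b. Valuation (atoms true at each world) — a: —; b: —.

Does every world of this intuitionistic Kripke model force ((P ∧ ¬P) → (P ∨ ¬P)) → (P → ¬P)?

a ⊩ ((P ∧ ¬P) → (P ∨ ¬P)) → (P → ¬P): every world accessible from a that forces (P ∧ ¬P) → (P ∨ ¬P) (namely a, b) also forces P → ¬P.
Since the root a forces ((P ∧ ¬P) → (P ∨ ¬P)) → (P → ¬P) and forcing is persistent (monotone upward), every world forces it.

Yes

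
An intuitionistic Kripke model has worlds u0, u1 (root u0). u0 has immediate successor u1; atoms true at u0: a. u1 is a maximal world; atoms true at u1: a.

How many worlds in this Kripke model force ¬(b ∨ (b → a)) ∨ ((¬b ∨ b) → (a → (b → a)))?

2

u0: forces it.
u1: forces it.
Worlds forcing the formula: {u0, u1}.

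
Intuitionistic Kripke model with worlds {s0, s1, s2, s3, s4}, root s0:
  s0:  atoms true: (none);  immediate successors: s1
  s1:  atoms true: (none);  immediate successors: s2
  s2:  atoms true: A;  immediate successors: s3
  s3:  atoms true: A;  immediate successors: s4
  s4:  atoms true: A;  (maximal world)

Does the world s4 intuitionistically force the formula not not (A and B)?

No

s4 does not force not not (A and B) since s4 is accessible from s4 and s4 forces not (A and B).
s4 forces not (A and B): no world accessible from s4 forces A and B.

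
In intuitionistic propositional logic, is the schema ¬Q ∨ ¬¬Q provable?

No

This is the weak law of excluded middle, which is not intuitionistically valid.
A Kripke countermodel: worlds s0, s1, s2; order generated by s0 ≤ s1, s0 ≤ s2; atoms true at each world — s0:{}; s1:{Q}; s2:{}.
s0 ⊮ ¬Q ∨ ¬¬Q: neither disjunct is forced at s0.
s0 ⊮ ¬Q since s1 is accessible from s0 and s1 ⊩ Q.
So the root s0 does not force the formula.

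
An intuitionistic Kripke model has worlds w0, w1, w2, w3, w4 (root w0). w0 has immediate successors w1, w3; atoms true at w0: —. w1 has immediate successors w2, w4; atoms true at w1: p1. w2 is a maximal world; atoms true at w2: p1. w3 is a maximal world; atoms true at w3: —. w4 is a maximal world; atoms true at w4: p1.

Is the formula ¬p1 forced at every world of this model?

Not every world: w0 ⊮ ¬p1.
w0 ⊮ ¬p1 since w1 is accessible from w0 and w1 ⊩ p1.

No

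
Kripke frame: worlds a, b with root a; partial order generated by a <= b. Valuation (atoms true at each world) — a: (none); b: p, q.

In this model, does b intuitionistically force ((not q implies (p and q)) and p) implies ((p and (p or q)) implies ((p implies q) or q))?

b forces ((not q implies (p and q)) and p) implies ((p and (p or q)) implies ((p implies q) or q)): every world accessible from b that forces (not q implies (p and q)) and p (namely b) also forces (p and (p or q)) implies ((p implies q) or q).

Yes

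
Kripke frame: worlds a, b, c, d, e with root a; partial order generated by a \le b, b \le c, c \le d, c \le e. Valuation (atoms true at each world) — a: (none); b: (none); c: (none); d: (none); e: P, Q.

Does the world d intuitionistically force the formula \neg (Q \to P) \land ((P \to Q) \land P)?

No

d \nVdash \neg (Q \to P) \land ((P \to Q) \land P) since d fails \neg (Q \to P).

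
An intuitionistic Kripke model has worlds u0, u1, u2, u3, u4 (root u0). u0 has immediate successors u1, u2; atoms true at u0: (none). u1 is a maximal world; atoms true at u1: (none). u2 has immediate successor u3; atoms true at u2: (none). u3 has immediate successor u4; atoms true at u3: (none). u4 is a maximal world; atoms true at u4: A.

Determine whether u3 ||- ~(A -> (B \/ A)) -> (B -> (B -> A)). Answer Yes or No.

Yes

u3 ||- ~(A -> (B \/ A)) -> (B -> (B -> A)) vacuously: no world accessible from u3 forces the antecedent ~(A -> (B \/ A)).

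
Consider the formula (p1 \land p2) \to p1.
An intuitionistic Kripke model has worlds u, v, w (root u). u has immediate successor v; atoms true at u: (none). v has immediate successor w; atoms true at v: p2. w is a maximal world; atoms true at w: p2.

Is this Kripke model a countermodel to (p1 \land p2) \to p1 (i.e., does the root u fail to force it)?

u \Vdash (p1 \land p2) \to p1 vacuously: no world accessible from u forces the antecedent p1 \land p2.
So the root u forces (p1 \land p2) \to p1; the model is not a countermodel.

No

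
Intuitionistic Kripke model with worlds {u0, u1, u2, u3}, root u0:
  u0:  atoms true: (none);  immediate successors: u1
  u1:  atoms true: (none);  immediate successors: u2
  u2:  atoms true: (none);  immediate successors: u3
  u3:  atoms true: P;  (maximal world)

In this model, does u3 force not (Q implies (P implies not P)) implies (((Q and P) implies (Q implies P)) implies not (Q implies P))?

Yes

u3 forces not (Q implies (P implies not P)) implies (((Q and P) implies (Q implies P)) implies not (Q implies P)) vacuously: no world accessible from u3 forces the antecedent not (Q implies (P implies not P)).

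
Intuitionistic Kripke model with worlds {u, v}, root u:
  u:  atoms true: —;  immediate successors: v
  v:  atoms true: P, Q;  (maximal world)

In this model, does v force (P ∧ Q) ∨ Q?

Yes

v ⊩ (P ∧ Q) ∨ Q via the disjunct P ∧ Q.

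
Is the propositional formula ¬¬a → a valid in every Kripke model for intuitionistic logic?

No

This is double-negation elimination, which is not intuitionistically valid.
A Kripke countermodel: worlds s0, s1; order generated by s0 ≤ s1; atoms true at each world — s0:{}; s1:{a}.
s0 ⊮ ¬¬a → a: already at s0 itself, s0 ⊩ ¬¬a but s0 ⊮ a.
s0 lacks atom a, so s0 ⊮ a.
So the root s0 does not force the formula.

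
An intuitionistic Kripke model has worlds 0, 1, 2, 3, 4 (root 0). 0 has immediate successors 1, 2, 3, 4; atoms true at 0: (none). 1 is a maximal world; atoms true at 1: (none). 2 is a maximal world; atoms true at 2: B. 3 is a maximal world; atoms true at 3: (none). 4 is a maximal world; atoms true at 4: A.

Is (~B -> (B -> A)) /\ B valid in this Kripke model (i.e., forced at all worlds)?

Not every world: 0 ||-/- (~B -> (B -> A)) /\ B.
0 ||-/- (~B -> (B -> A)) /\ B since 0 fails B.

No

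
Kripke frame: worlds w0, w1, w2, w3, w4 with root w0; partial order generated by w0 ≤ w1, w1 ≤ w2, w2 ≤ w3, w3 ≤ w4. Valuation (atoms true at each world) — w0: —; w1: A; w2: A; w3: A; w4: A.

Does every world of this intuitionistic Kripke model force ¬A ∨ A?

No

Not every world: w0 ⊮ ¬A ∨ A.
w0 ⊮ ¬A ∨ A: neither disjunct is forced at w0.
w0 ⊮ ¬A since w1 is accessible from w0 and w1 ⊩ A.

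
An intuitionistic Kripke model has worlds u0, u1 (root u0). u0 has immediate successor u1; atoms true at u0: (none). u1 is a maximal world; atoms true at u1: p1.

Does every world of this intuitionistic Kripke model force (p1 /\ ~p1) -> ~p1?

u0 ||- (p1 /\ ~p1) -> ~p1 vacuously: no world accessible from u0 forces the antecedent p1 /\ ~p1.
Since the root u0 forces (p1 /\ ~p1) -> ~p1 and forcing is persistent (monotone upward), every world forces it.

Yes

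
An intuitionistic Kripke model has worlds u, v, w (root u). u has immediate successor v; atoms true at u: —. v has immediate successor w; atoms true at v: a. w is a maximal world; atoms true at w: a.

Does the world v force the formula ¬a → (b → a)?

Yes

v ⊩ ¬a → (b → a) vacuously: no world accessible from v forces the antecedent ¬a.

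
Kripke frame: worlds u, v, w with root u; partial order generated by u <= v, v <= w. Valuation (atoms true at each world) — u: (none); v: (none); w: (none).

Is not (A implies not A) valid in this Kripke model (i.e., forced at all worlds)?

Not every world: u does not force not (A implies not A).
u does not force not (A implies not A) since u is accessible from u and u forces A implies not A.
u forces A implies not A vacuously: no world accessible from u forces the antecedent A.

No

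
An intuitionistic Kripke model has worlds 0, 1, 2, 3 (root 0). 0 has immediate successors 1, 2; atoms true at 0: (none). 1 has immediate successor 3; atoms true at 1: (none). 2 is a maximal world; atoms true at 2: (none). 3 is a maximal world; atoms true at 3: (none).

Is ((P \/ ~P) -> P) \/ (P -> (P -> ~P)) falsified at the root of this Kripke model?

No

0 ||- ((P \/ ~P) -> P) \/ (P -> (P -> ~P)) via the disjunct P -> (P -> ~P).
So the root 0 forces ((P \/ ~P) -> P) \/ (P -> (P -> ~P)); the model is not a countermodel.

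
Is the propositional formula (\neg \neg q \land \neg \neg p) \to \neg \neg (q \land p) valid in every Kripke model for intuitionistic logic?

This is the distribution of double negation over conjunction, which is intuitionistically derivable.
Assume \neg \neg q, \neg \neg p, and \neg (q \land p). From q we'd get \neg p (since q \land p is refuted), contradicting \neg \neg p; so \neg q, contradicting \neg \neg q.

Yes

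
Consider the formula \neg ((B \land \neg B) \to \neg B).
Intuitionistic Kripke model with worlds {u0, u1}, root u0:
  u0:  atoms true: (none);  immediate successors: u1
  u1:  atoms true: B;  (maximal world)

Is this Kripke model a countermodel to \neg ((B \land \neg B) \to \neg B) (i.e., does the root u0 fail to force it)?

Yes

u0 \nVdash \neg ((B \land \neg B) \to \neg B) since u0 is accessible from u0 and u0 \Vdash (B \land \neg B) \to \neg B.
u0 \Vdash (B \land \neg B) \to \neg B vacuously: no world accessible from u0 forces the antecedent B \land \neg B.
So the root u0 does not force \neg ((B \land \neg B) \to \neg B); the model is a countermodel.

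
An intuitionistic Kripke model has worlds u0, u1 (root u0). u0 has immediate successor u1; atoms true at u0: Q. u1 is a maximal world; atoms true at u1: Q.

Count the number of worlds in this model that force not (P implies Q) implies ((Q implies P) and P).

u0: forces it.
u1: forces it.
Worlds forcing the formula: {u0, u1}.

2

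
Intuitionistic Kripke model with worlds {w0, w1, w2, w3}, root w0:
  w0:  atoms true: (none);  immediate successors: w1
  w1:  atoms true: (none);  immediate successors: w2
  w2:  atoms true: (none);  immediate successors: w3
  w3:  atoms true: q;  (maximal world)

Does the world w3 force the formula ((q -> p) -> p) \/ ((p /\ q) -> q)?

Yes

w3 ||- ((q -> p) -> p) \/ ((p /\ q) -> q) via the disjunct (q -> p) -> p.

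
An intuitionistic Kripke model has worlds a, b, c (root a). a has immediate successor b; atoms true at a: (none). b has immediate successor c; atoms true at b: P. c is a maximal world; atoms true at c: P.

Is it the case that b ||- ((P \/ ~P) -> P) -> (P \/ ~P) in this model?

b ||- ((P \/ ~P) -> P) -> (P \/ ~P): every world accessible from b that forces (P \/ ~P) -> P (namely b, c) also forces P \/ ~P.

Yes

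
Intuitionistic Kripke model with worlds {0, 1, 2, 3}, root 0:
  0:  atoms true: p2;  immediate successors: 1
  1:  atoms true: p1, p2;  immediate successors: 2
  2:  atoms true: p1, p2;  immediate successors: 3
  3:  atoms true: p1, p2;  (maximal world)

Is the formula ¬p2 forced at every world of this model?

No

Not every world: 0 ⊮ ¬p2.
0 ⊮ ¬p2 since 0 is accessible from 0 and 0 ⊩ p2.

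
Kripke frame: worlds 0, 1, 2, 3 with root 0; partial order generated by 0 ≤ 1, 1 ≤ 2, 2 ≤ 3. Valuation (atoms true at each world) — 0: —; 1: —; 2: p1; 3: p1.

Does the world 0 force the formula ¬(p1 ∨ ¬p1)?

0 ⊮ ¬(p1 ∨ ¬p1) since 2 is accessible from 0 and 2 ⊩ p1 ∨ ¬p1.
2 ⊩ p1 ∨ ¬p1 via the disjunct p1.

No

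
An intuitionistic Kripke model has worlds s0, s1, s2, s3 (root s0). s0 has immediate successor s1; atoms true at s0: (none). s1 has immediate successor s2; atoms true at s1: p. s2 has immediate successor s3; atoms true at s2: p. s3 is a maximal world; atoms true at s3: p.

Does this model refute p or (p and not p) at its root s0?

s0 does not force p or (p and not p): neither disjunct is forced at s0.
s0 lacks atom p, so s0 does not force p.
So the root s0 does not force p or (p and not p); the model is a countermodel.

Yes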